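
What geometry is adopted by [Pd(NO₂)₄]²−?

Summing ligand charges against the −2 overall charge gives an oxidation state of +2 for palladium.
Group 10 minus oxidation state 2 gives a d⁸ configuration.
With 4 monodentate ligands the coordination number is 4.
A 4d d⁸ ion has a large crystal-field splitting; square planar leaves the high-energy d_{x²−y²} orbital empty and maximises CFSE.

square planar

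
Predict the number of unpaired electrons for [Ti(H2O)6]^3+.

Summing ligand charges against the +3 overall charge gives an oxidation state of +3 for titanium.
Ti sits in group 4, so the d-electron count is 4 − 3 = 1.
In an octahedral field the d¹ configuration is t₂g¹e_g⁰ (only one arrangement possible), giving 1 unpaired electron.

1 unpaired electron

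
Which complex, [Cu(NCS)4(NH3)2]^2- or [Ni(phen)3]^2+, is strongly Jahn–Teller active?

[Cu(NCS)4(NH3)2]^2-

[Cu(NCS)4(NH3)2]^2-: Summing ligand charges against the −2 overall charge gives an oxidation state of +2 for copper. Copper is a group-11 element; Cu(II) is therefore d⁹. The t₂g⁶e_g³ configuration has an unevenly filled e_g set; the Jahn–Teller theorem predicts a tetragonal distortion (typically axial elongation) to lift the degeneracy.
[Ni(phen)3]^2+: Ligand charges: 1,10-phenanthroline is neutral. With an overall charge of +2 the nickel centre must be in the +2 oxidation state. Group 10 minus oxidation state 2 gives a d⁸ configuration. The d⁸ configuration leaves the e_g set evenly filled (or empty) — no strong Jahn–Teller driving force.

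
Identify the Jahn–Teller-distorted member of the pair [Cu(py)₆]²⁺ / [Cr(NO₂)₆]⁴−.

[Cu(py)₆]²⁺: Summing ligand charges against the +2 overall charge gives an oxidation state of +2 for copper. Copper is a group-11 element; Cu(II) is therefore d⁹. The t₂g⁶e_g³ configuration has an unevenly filled e_g set; the Jahn–Teller theorem predicts a tetragonal distortion (typically axial elongation) to lift the degeneracy.
[Cr(NO₂)₆]⁴−: Ligand charges: each nitro (N-bound nitrite) is −1. With an overall charge of −4 the chromium centre must be in the +2 oxidation state. Chromium is a group-6 element; Cr(II) is therefore d⁴. Nitro (N-bound nitrite) is a strong-field ligand (high in the spectrochemical series) for a first-row metal, so the complex is low-spin. The d⁴ configuration leaves the e_g set evenly filled (or empty) — no strong Jahn–Teller driving force.

[Cu(py)₆]²⁺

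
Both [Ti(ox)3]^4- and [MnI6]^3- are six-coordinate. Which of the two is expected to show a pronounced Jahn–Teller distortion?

[MnI6]^3-

[Ti(ox)3]^4-: Each oxalate is −2; balancing the −4 overall charge requires Ti(II). Titanium is a group-4 element; Ti(II) is therefore d². The d² configuration leaves the e_g set evenly filled (or empty) — no strong Jahn–Teller driving force.
[MnI6]^3-: Ligand charges: each iodide is −1. With an overall charge of −3 the manganese centre must be in the +3 oxidation state. Mn sits in group 7, so the d-electron count is 7 − 3 = 4. Iodide is a weak-field ligand for a first-row metal, so the complex is high-spin. The t₂g³e_g¹ (high-spin) configuration has an unevenly filled e_g set; the Jahn–Teller theorem predicts a tetragonal distortion (typically axial elongation) to lift the degeneracy.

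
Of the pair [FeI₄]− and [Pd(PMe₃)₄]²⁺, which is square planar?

For [FeI₄]−: Each iodide is −1; balancing the −1 overall charge requires Fe(III). Fe sits in group 8, so the d-electron count is 8 − 3 = 5. A high-spin d⁵ ion has zero CFSE in either geometry, so four ligands adopt the sterically favoured tetrahedral geometry. → tetrahedral.
For [Pd(PMe₃)₄]²⁺: Trimethylphosphine is neutral; balancing the +2 overall charge requires Pd(II). Palladium is a group-10 element; Pd(II) is therefore d⁸. A 4d d⁸ ion has a large crystal-field splitting; square planar leaves the high-energy d_{x²−y²} orbital empty and maximises CFSE. → square planar.

[Pd(PMe₃)₄]²⁺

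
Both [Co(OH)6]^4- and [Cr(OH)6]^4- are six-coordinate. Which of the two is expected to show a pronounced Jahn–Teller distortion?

[Cr(OH)6]^4-

[Co(OH)6]^4-: Summing ligand charges against the −4 overall charge gives an oxidation state of +2 for cobalt. Co sits in group 9, so the d-electron count is 9 − 2 = 7. Hydroxide is a weak-field ligand for a first-row metal, so the complex is high-spin. The d⁷ configuration leaves the e_g set evenly filled (or empty) — no strong Jahn–Teller driving force.
[Cr(OH)6]^4-: Summing ligand charges against the −4 overall charge gives an oxidation state of +2 for chromium. Cr sits in group 6, so the d-electron count is 6 − 2 = 4. Hydroxide is a weak-field ligand for a first-row metal, so the complex is high-spin. The t₂g³e_g¹ (high-spin) configuration has an unevenly filled e_g set; the Jahn–Teller theorem predicts a tetragonal distortion (typically axial elongation) to lift the degeneracy.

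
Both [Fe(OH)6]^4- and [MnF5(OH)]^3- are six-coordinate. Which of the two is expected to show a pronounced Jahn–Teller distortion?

[Fe(OH)6]^4-: Ligand charges: each hydroxide is −1. With an overall charge of −4 the iron centre must be in the +2 oxidation state. Group 8 minus oxidation state 2 gives a d⁶ configuration. Hydroxide is a weak-field ligand for a first-row metal, so the complex is high-spin. The d⁶ configuration leaves the e_g set evenly filled (or empty) — no strong Jahn–Teller driving force.
[MnF5(OH)]^3-: Ligand charges: each fluoride is −1; each hydroxide is −1. With an overall charge of −3 the manganese centre must be in the +3 oxidation state. Group 7 minus oxidation state 3 gives a d⁴ configuration. Fluoride and hydroxide are weak-field ligands for a first-row metal, so the complex is high-spin. The t₂g³e_g¹ (high-spin) configuration has an unevenly filled e_g set; the Jahn–Teller theorem predicts a tetragonal distortion (typically axial elongation) to lift the degeneracy.

[MnF5(OH)]^3-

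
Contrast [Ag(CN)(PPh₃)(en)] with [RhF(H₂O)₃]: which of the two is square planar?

[RhF(H₂O)₃]

For [Ag(CN)(PPh₃)(en)]: Each cyanide is −1; triphenylphosphine is neutral; ethylenediamine is neutral; balancing the 0 overall charge requires Ag(I). Group 11 minus oxidation state 1 gives a d¹⁰ configuration. A d¹⁰ ion has no crystal-field stabilisation preference between square planar and tetrahedral, so four ligands adopt the sterically favoured tetrahedral geometry. → tetrahedral.
For [RhF(H₂O)₃]: Each fluoride is −1; water is neutral; balancing the 0 overall charge requires Rh(I). Rhodium is a group-9 element; Rh(I) is therefore d⁸. A 4d d⁸ ion has a large crystal-field splitting; square planar leaves the high-energy d_{x²−y²} orbital empty and maximises CFSE. → square planar.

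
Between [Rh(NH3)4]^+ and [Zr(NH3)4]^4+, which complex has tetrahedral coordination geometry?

[Zr(NH3)4]^4+

For [Rh(NH3)4]^+: Ligand charges: ammonia is neutral. With an overall charge of +1 the rhodium centre must be in the +1 oxidation state. Group 9 minus oxidation state 1 gives a d⁸ configuration. A 4d d⁸ ion has a large crystal-field splitting; square planar leaves the high-energy d_{x²−y²} orbital empty and maximises CFSE. → square planar.
For [Zr(NH3)4]^4+: Ligand charges: ammonia is neutral. With an overall charge of +4 the zirconium centre must be in the +4 oxidation state. Zr sits in group 4, so the d-electron count is 4 − 4 = 0. A d⁰ ion has no crystal-field stabilisation preference between square planar and tetrahedral, so four ligands adopt the sterically favoured tetrahedral geometry. → tetrahedral.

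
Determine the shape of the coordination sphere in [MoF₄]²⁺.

tetrahedral

Ligand charges: each fluoride is −1. With an overall charge of +2 the molybdenum centre must be in the +6 oxidation state.
Mo sits in group 6, so the d-electron count is 6 − 6 = 0.
With 4 monodentate ligands the coordination number is 4.
A d⁰ ion has no crystal-field stabilisation preference between square planar and tetrahedral, so four ligands adopt the sterically favoured tetrahedral geometry.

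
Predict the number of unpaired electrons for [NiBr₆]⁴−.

2

Ligand charges: each bromide is −1. With an overall charge of −4 the nickel centre must be in the +2 oxidation state.
Group 10 minus oxidation state 2 gives a d⁸ configuration.
In an octahedral field the d⁸ configuration is t₂g⁶e_g² (only one arrangement possible), giving 2 unpaired electrons.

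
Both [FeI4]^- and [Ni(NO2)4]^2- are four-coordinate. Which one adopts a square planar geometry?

[Ni(NO2)4]^2-

For [FeI4]^-: Summing ligand charges against the −1 overall charge gives an oxidation state of +3 for iron. Iron is a group-8 element; Fe(III) is therefore d⁵. A high-spin d⁵ ion has zero CFSE in either geometry, so four ligands adopt the sterically favoured tetrahedral geometry. → tetrahedral.
For [Ni(NO2)4]^2-: Summing ligand charges against the −2 overall charge gives an oxidation state of +2 for nickel. Group 10 minus oxidation state 2 gives a d⁸ configuration. Nitro (N-bound nitrite) is a strong-field ligand (high in the spectrochemical series). A 3d d⁸ ion with strong-field ligands gains enough CFSE to favour square planar over tetrahedral. → square planar.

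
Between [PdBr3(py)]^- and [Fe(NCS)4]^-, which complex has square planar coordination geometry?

[PdBr3(py)]^-

For [PdBr3(py)]^-: Each bromide is −1; pyridine is neutral; balancing the −1 overall charge requires Pd(II). Pd sits in group 10, so the d-electron count is 10 − 2 = 8. A 4d d⁸ ion has a large crystal-field splitting; square planar leaves the high-energy d_{x²−y²} orbital empty and maximises CFSE. → square planar.
For [Fe(NCS)4]^-: Summing ligand charges against the −1 overall charge gives an oxidation state of +3 for iron. Group 8 minus oxidation state 3 gives a d⁵ configuration. A high-spin d⁵ ion has zero CFSE in either geometry, so four ligands adopt the sterically favoured tetrahedral geometry. → tetrahedral.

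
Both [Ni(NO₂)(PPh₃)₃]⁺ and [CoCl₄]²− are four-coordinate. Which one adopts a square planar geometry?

[Ni(NO₂)(PPh₃)₃]⁺

For [Ni(NO₂)(PPh₃)₃]⁺: Each nitro (N-bound nitrite) is −1; triphenylphosphine is neutral; balancing the +1 overall charge requires Ni(II). Ni sits in group 10, so the d-electron count is 10 − 2 = 8. Nitro (N-bound nitrite) and triphenylphosphine are strong-field ligands (high in the spectrochemical series). A 3d d⁸ ion with strong-field ligands gains enough CFSE to favour square planar over tetrahedral. → square planar.
For [CoCl₄]²−: Ligand charges: each chloride is −1. With an overall charge of −2 the cobalt centre must be in the +2 oxidation state. Group 9 minus oxidation state 2 gives a d⁷ configuration. For a high-spin 3d d⁷ ion with weak-field ligands the small Δₜ gives little square-planar CFSE advantage, so four ligands adopt the sterically favoured tetrahedral geometry. → tetrahedral.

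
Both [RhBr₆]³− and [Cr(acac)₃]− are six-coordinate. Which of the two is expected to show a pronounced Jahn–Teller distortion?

[Cr(acac)₃]−

[RhBr₆]³−: Summing ligand charges against the −3 overall charge gives an oxidation state of +3 for rhodium. Rhodium is a group-9 element; Rh(III) is therefore d⁶. A 4d ion has a large Δₒ and is invariably low-spin. The d⁶ configuration leaves the e_g set evenly filled (or empty) — no strong Jahn–Teller driving force.
[Cr(acac)₃]−: Ligand charges: each acetylacetonate is −1. With an overall charge of −1 the chromium centre must be in the +2 oxidation state. Group 6 minus oxidation state 2 gives a d⁴ configuration. Acetylacetonate is a weak-field ligand for a first-row metal, so the complex is high-spin. The t₂g³e_g¹ (high-spin) configuration has an unevenly filled e_g set; the Jahn–Teller theorem predicts a tetragonal distortion (typically axial elongation) to lift the degeneracy.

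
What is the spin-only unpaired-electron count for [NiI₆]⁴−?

2

Each iodide is −1; balancing the −4 overall charge requires Ni(II).
Ni sits in group 10, so the d-electron count is 10 − 2 = 8.
In an octahedral field the d⁸ configuration is t₂g⁶e_g² (only one arrangement possible), giving 2 unpaired electrons.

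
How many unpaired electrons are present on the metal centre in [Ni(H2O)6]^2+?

2 unpaired electrons

Water is neutral; balancing the +2 overall charge requires Ni(II).
Ni sits in group 10, so the d-electron count is 10 − 2 = 8.
In an octahedral field the d⁸ configuration is t₂g⁶e_g² (only one arrangement possible), giving 2 unpaired electrons.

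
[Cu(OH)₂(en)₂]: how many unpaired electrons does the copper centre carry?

Summing ligand charges against the 0 overall charge gives an oxidation state of +2 for copper.
Cu sits in group 11, so the d-electron count is 11 − 2 = 9.
Counting donor atoms: 2×hydroxide (monodentate) → 2 donors; 2×ethylenediamine (bidentate) → 4 donors. Coordination number = 6.
In an octahedral field the d⁹ configuration is t₂g⁶e_g³ (only one arrangement possible), giving 1 unpaired electron.

1 unpaired electron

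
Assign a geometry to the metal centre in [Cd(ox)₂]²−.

tetrahedral

Each oxalate is −2; balancing the −2 overall charge requires Cd(II).
Group 12 minus oxidation state 2 gives a d¹⁰ configuration.
Counting donor atoms: 2×oxalate (bidentate) → 4 donors. Coordination number = 4.
A d¹⁰ ion has no crystal-field stabilisation preference between square planar and tetrahedral, so four ligands adopt the sterically favoured tetrahedral geometry.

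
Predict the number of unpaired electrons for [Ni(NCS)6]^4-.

2

Each isothiocyanate is −1; balancing the −4 overall charge requires Ni(II).
Nickel is a group-10 element; Ni(II) is therefore d⁸.
In an octahedral field the d⁸ configuration is t₂g⁶e_g² (only one arrangement possible), giving 2 unpaired electrons.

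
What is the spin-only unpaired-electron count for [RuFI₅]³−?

1

Ligand charges: each fluoride is −1; each iodide is −1. With an overall charge of −3 the ruthenium centre must be in the +3 oxidation state.
Ru sits in group 8, so the d-electron count is 8 − 3 = 5.
The spin state decides the count: a 4d ion has a large Δₒ and is invariably low-spin.
An octahedral low-spin d⁵ ion is t₂g⁵e_g⁰, giving 1 unpaired electron.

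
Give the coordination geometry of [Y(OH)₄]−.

Ligand charges: each hydroxide is −1. With an overall charge of −1 the yttrium centre must be in the +3 oxidation state.
Group 3 minus oxidation state 3 gives a d⁰ configuration.
With 4 monodentate ligands the coordination number is 4.
A d⁰ ion has no crystal-field stabilisation preference between square planar and tetrahedral, so four ligands adopt the sterically favoured tetrahedral geometry.

tetrahedral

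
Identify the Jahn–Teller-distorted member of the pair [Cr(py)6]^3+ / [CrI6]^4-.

[Cr(py)6]^3+: Pyridine is neutral; balancing the +3 overall charge requires Cr(III). Chromium is a group-6 element; Cr(III) is therefore d³. The d³ configuration leaves the e_g set evenly filled (or empty) — no strong Jahn–Teller driving force.
[CrI6]^4-: Summing ligand charges against the −4 overall charge gives an oxidation state of +2 for chromium. Cr sits in group 6, so the d-electron count is 6 − 2 = 4. Iodide is a weak-field ligand for a first-row metal, so the complex is high-spin. The t₂g³e_g¹ (high-spin) configuration has an unevenly filled e_g set; the Jahn–Teller theorem predicts a tetragonal distortion (typically axial elongation) to lift the degeneracy.

[CrI6]^4-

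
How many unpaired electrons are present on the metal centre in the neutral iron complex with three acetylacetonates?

Summing ligand charges against the 0 overall charge gives an oxidation state of +3 for iron.
Group 8 minus oxidation state 3 gives a d⁵ configuration.
Counting donor atoms: 3×acetylacetonate (bidentate) → 6 donors. Coordination number = 6.
The spin state decides the count: Acetylacetonate is a weak-field ligand for a first-row metal, so the complex is high-spin.
An octahedral high-spin d⁵ ion is t₂g³e_g², giving 5 unpaired electrons.

5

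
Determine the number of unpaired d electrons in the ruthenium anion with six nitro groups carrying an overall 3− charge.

Ligand charges: each nitro (N-bound nitrite) is −1. With an overall charge of −3 the ruthenium centre must be in the +3 oxidation state.
Ru sits in group 8, so the d-electron count is 8 − 3 = 5.
The spin state decides the count: a 4d ion has a large Δₒ and is invariably low-spin.
An octahedral low-spin d⁵ ion is t₂g⁵e_g⁰, giving 1 unpaired electron.

1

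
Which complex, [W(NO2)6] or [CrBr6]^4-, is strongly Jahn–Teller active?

[W(NO2)6]: Ligand charges: each nitro (N-bound nitrite) is −1. With an overall charge of 0 the tungsten centre must be in the +6 oxidation state. Group 6 minus oxidation state 6 gives a d⁰ configuration. The d⁰ configuration leaves the e_g set evenly filled (or empty) — no strong Jahn–Teller driving force.
[CrBr6]^4-: Each bromide is −1; balancing the −4 overall charge requires Cr(II). Chromium is a group-6 element; Cr(II) is therefore d⁴. Bromide is a weak-field ligand for a first-row metal, so the complex is high-spin. The t₂g³e_g¹ (high-spin) configuration has an unevenly filled e_g set; the Jahn–Teller theorem predicts a tetragonal distortion (typically axial elongation) to lift the degeneracy.

[CrBr6]^4-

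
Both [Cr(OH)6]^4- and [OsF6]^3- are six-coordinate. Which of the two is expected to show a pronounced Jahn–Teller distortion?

[Cr(OH)6]^4-

[Cr(OH)6]^4-: Summing ligand charges against the −4 overall charge gives an oxidation state of +2 for chromium. Chromium is a group-6 element; Cr(II) is therefore d⁴. Hydroxide is a weak-field ligand for a first-row metal, so the complex is high-spin. The t₂g³e_g¹ (high-spin) configuration has an unevenly filled e_g set; the Jahn–Teller theorem predicts a tetragonal distortion (typically axial elongation) to lift the degeneracy.
[OsF6]^3-: Each fluoride is −1; balancing the −3 overall charge requires Os(III). Osmium is a group-8 element; Os(III) is therefore d⁵. A 5d ion has a large Δₒ and is invariably low-spin. The d⁵ configuration leaves the e_g set evenly filled (or empty) — no strong Jahn–Teller driving force.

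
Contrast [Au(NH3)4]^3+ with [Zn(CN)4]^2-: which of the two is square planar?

[Au(NH3)4]^3+

For [Au(NH3)4]^3+: Summing ligand charges against the +3 overall charge gives an oxidation state of +3 for gold. Group 11 minus oxidation state 3 gives a d⁸ configuration. A 5d d⁸ ion has a large crystal-field splitting; square planar leaves the high-energy d_{x²−y²} orbital empty and maximises CFSE. → square planar.
For [Zn(CN)4]^2-: Ligand charges: each cyanide is −1. With an overall charge of −2 the zinc centre must be in the +2 oxidation state. Zn sits in group 12, so the d-electron count is 12 − 2 = 10. A d¹⁰ ion has no crystal-field stabilisation preference between square planar and tetrahedral, so four ligands adopt the sterically favoured tetrahedral geometry. → tetrahedral.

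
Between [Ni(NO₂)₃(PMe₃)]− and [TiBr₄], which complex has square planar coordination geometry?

[Ni(NO₂)₃(PMe₃)]−

For [Ni(NO₂)₃(PMe₃)]−: Each nitro (N-bound nitrite) is −1; trimethylphosphine is neutral; balancing the −1 overall charge requires Ni(II). Nickel is a group-10 element; Ni(II) is therefore d⁸. Nitro (N-bound nitrite) and trimethylphosphine are strong-field ligands (high in the spectrochemical series). A 3d d⁸ ion with strong-field ligands gains enough CFSE to favour square planar over tetrahedral. → square planar.
For [TiBr₄]: Summing ligand charges against the 0 overall charge gives an oxidation state of +4 for titanium. Titanium is a group-4 element; Ti(IV) is therefore d⁰. A d⁰ ion has no crystal-field stabilisation preference between square planar and tetrahedral, so four ligands adopt the sterically favoured tetrahedral geometry. → tetrahedral.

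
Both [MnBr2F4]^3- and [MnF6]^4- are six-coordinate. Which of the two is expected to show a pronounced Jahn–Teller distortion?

[MnBr2F4]^3-: Each bromide is −1; each fluoride is −1; balancing the −3 overall charge requires Mn(III). Group 7 minus oxidation state 3 gives a d⁴ configuration. Bromide and fluoride are weak-field ligands for a first-row metal, so the complex is high-spin. The t₂g³e_g¹ (high-spin) configuration has an unevenly filled e_g set; the Jahn–Teller theorem predicts a tetragonal distortion (typically axial elongation) to lift the degeneracy.
[MnF6]^4-: Summing ligand charges against the −4 overall charge gives an oxidation state of +2 for manganese. Mn sits in group 7, so the d-electron count is 7 − 2 = 5. Fluoride is a weak-field ligand for a first-row metal, so the complex is high-spin. The d⁵ configuration leaves the e_g set evenly filled (or empty) — no strong Jahn–Teller driving force.

[MnBr2F4]^3-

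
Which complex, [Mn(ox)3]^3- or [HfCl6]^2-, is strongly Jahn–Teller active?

[Mn(ox)3]^3-

[Mn(ox)3]^3-: Ligand charges: each oxalate is −2. With an overall charge of −3 the manganese centre must be in the +3 oxidation state. Manganese is a group-7 element; Mn(III) is therefore d⁴. Oxalate is a weak-field ligand for a first-row metal, so the complex is high-spin. The t₂g³e_g¹ (high-spin) configuration has an unevenly filled e_g set; the Jahn–Teller theorem predicts a tetragonal distortion (typically axial elongation) to lift the degeneracy.
[HfCl6]^2-: Each chloride is −1; balancing the −2 overall charge requires Hf(IV). Hf sits in group 4, so the d-electron count is 4 − 4 = 0. The d⁰ configuration leaves the e_g set evenly filled (or empty) — no strong Jahn–Teller driving force.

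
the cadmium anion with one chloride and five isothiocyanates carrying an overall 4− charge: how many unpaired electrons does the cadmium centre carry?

Each chloride is −1; each isothiocyanate is −1; balancing the −4 overall charge requires Cd(II).
Group 12 minus oxidation state 2 gives a d¹⁰ configuration.
In an octahedral field the d¹⁰ configuration is t₂g⁶e_g⁴, giving 0 unpaired electrons.

0 unpaired electrons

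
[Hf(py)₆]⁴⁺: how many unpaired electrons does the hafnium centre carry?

0

Ligand charges: pyridine is neutral. With an overall charge of +4 the hafnium centre must be in the +4 oxidation state.
Hf sits in group 4, so the d-electron count is 4 − 4 = 0.
In an octahedral field the d⁰ configuration is t₂g⁰e_g⁰, giving 0 unpaired electrons.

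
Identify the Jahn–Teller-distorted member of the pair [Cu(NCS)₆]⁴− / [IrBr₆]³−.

[Cu(NCS)₆]⁴−

[Cu(NCS)₆]⁴−: Each isothiocyanate is −1; balancing the −4 overall charge requires Cu(II). Copper is a group-11 element; Cu(II) is therefore d⁹. The t₂g⁶e_g³ configuration has an unevenly filled e_g set; the Jahn–Teller theorem predicts a tetragonal distortion (typically axial elongation) to lift the degeneracy.
[IrBr₆]³−: Each bromide is −1; balancing the −3 overall charge requires Ir(III). Group 9 minus oxidation state 3 gives a d⁶ configuration. A 5d ion has a large Δₒ and is invariably low-spin. The d⁶ configuration leaves the e_g set evenly filled (or empty) — no strong Jahn–Teller driving force.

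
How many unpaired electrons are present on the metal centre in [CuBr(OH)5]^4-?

Ligand charges: each bromide is −1; each hydroxide is −1. With an overall charge of −4 the copper centre must be in the +2 oxidation state.
Group 11 minus oxidation state 2 gives a d⁹ configuration.
In an octahedral field the d⁹ configuration is t₂g⁶e_g³ (only one arrangement possible), giving 1 unpaired electron.

1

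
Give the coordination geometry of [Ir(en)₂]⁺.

square planar

Ligand charges: ethylenediamine is neutral. With an overall charge of +1 the iridium centre must be in the +1 oxidation state.
Iridium is a group-9 element; Ir(I) is therefore d⁸.
Counting donor atoms: 2×ethylenediamine (bidentate) → 4 donors. Coordination number = 4.
A 5d d⁸ ion has a large crystal-field splitting; square planar leaves the high-energy d_{x²−y²} orbital empty and maximises CFSE.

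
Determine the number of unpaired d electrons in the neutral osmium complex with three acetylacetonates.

1 unpaired electron

Summing ligand charges against the 0 overall charge gives an oxidation state of +3 for osmium.
Osmium is a group-8 element; Os(III) is therefore d⁵.
Counting donor atoms: 3×acetylacetonate (bidentate) → 6 donors. Coordination number = 6.
The spin state decides the count: a 5d ion has a large Δₒ and is invariably low-spin.
An octahedral low-spin d⁵ ion is t₂g⁵e_g⁰, giving 1 unpaired electron.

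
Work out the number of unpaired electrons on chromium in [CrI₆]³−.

Each iodide is −1; balancing the −3 overall charge requires Cr(III).
Chromium is a group-6 element; Cr(III) is therefore d³.
In an octahedral field the d³ configuration is t₂g³e_g⁰ (only one arrangement possible), giving 3 unpaired electrons.

3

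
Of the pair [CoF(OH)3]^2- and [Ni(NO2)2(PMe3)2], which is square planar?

[Ni(NO2)2(PMe3)2]

For [CoF(OH)3]^2-: Ligand charges: each fluoride is −1; each hydroxide is −1. With an overall charge of −2 the cobalt centre must be in the +2 oxidation state. Co sits in group 9, so the d-electron count is 9 − 2 = 7. For a high-spin 3d d⁷ ion with weak-field ligands the small Δₜ gives little square-planar CFSE advantage, so four ligands adopt the sterically favoured tetrahedral geometry. → tetrahedral.
For [Ni(NO2)2(PMe3)2]: Ligand charges: each nitro (N-bound nitrite) is −1; trimethylphosphine is neutral. With an overall charge of 0 the nickel centre must be in the +2 oxidation state. Ni sits in group 10, so the d-electron count is 10 − 2 = 8. Nitro (N-bound nitrite) and trimethylphosphine are strong-field ligands (high in the spectrochemical series). A 3d d⁸ ion with strong-field ligands gains enough CFSE to favour square planar over tetrahedral. → square planar.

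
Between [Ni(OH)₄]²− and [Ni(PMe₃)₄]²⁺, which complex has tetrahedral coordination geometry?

For [Ni(OH)₄]²−: Each hydroxide is −1; balancing the −2 overall charge requires Ni(II). Group 10 minus oxidation state 2 gives a d⁸ configuration. Hydroxide is a weak-field ligand. With weak-field ligands the CFSE gain from square planar is small, so a 3d d⁸ ion takes the sterically preferred tetrahedral geometry. → tetrahedral.
For [Ni(PMe₃)₄]²⁺: Ligand charges: trimethylphosphine is neutral. With an overall charge of +2 the nickel centre must be in the +2 oxidation state. Ni sits in group 10, so the d-electron count is 10 − 2 = 8. Trimethylphosphine is a strong-field ligand (high in the spectrochemical series). A 3d d⁸ ion with strong-field ligands gains enough CFSE to favour square planar over tetrahedral. → square planar.

[Ni(OH)₄]²−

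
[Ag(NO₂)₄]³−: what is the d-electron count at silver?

d10

Each nitro (N-bound nitrite) is −1; balancing the −3 overall charge requires Ag(I).
Group 11 minus oxidation state 1 gives a d¹⁰ configuration.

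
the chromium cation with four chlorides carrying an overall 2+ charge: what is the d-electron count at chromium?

d⁰

Summing ligand charges against the +2 overall charge gives an oxidation state of +6 for chromium.
Group 6 minus oxidation state 6 gives a d⁰ configuration.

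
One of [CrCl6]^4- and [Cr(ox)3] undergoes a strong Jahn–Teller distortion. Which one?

[CrCl6]^4-: Summing ligand charges against the −4 overall charge gives an oxidation state of +2 for chromium. Chromium is a group-6 element; Cr(II) is therefore d⁴. Chloride is a weak-field ligand for a first-row metal, so the complex is high-spin. The t₂g³e_g¹ (high-spin) configuration has an unevenly filled e_g set; the Jahn–Teller theorem predicts a tetragonal distortion (typically axial elongation) to lift the degeneracy.
[Cr(ox)3]: Ligand charges: each oxalate is −2. With an overall charge of 0 the chromium centre must be in the +6 oxidation state. Group 6 minus oxidation state 6 gives a d⁰ configuration. The d⁰ configuration leaves the e_g set evenly filled (or empty) — no strong Jahn–Teller driving force.

[CrCl6]^4-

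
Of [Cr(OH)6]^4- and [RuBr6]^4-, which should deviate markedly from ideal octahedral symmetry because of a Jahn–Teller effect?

[Cr(OH)6]^4-

[Cr(OH)6]^4-: Ligand charges: each hydroxide is −1. With an overall charge of −4 the chromium centre must be in the +2 oxidation state. Group 6 minus oxidation state 2 gives a d⁴ configuration. Hydroxide is a weak-field ligand for a first-row metal, so the complex is high-spin. The t₂g³e_g¹ (high-spin) configuration has an unevenly filled e_g set; the Jahn–Teller theorem predicts a tetragonal distortion (typically axial elongation) to lift the degeneracy.
[RuBr6]^4-: Summing ligand charges against the −4 overall charge gives an oxidation state of +2 for ruthenium. Ru sits in group 8, so the d-electron count is 8 − 2 = 6. A 4d ion has a large Δₒ and is invariably low-spin. The d⁶ configuration leaves the e_g set evenly filled (or empty) — no strong Jahn–Teller driving force.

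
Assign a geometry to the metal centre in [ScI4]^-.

tetrahedral

Summing ligand charges against the −1 overall charge gives an oxidation state of +3 for scandium.
Group 3 minus oxidation state 3 gives a d⁰ configuration.
Coordination number: 4.
A d⁰ ion has no crystal-field stabilisation preference between square planar and tetrahedral, so four ligands adopt the sterically favoured tetrahedral geometry.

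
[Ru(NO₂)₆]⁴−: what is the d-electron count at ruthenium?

d6

Summing ligand charges against the −4 overall charge gives an oxidation state of +2 for ruthenium.
Ruthenium is a group-8 element; Ru(II) is therefore d⁶.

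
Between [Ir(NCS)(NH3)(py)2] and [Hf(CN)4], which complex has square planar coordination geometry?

[Ir(NCS)(NH3)(py)2]

For [Ir(NCS)(NH3)(py)2]: Ligand charges: each isothiocyanate is −1; ammonia is neutral; pyridine is neutral. With an overall charge of 0 the iridium centre must be in the +1 oxidation state. Iridium is a group-9 element; Ir(I) is therefore d⁸. A 5d d⁸ ion has a large crystal-field splitting; square planar leaves the high-energy d_{x²−y²} orbital empty and maximises CFSE. → square planar.
For [Hf(CN)4]: Each cyanide is −1; balancing the 0 overall charge requires Hf(IV). Hafnium is a group-4 element; Hf(IV) is therefore d⁰. A d⁰ ion has no crystal-field stabilisation preference between square planar and tetrahedral, so four ligands adopt the sterically favoured tetrahedral geometry. → tetrahedral.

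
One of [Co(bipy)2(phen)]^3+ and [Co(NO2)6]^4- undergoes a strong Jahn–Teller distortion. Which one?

[Co(NO2)6]^4-

[Co(bipy)2(phen)]^3+: Summing ligand charges against the +3 overall charge gives an oxidation state of +3 for cobalt. Cobalt is a group-9 element; Co(III) is therefore d⁶. Co(III) has an exceptionally large octahedral splitting and is low-spin with essentially every ligand except fluoride. The d⁶ configuration leaves the e_g set evenly filled (or empty) — no strong Jahn–Teller driving force.
[Co(NO2)6]^4-: Ligand charges: each nitro (N-bound nitrite) is −1. With an overall charge of −4 the cobalt centre must be in the +2 oxidation state. Co sits in group 9, so the d-electron count is 9 − 2 = 7. Nitro (N-bound nitrite) is a strong-field ligand (high in the spectrochemical series) for a first-row metal, so the complex is low-spin. The t₂g⁶e_g¹ (low-spin) configuration has an unevenly filled e_g set; the Jahn–Teller theorem predicts a tetragonal distortion (typically axial elongation) to lift the degeneracy.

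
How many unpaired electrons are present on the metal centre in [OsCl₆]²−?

2

Each chloride is −1; balancing the −2 overall charge requires Os(IV).
Osmium is a group-8 element; Os(IV) is therefore d⁴.
The spin state decides the count: a 5d ion has a large Δₒ and is invariably low-spin.
An octahedral low-spin d⁴ ion is t₂g⁴e_g⁰, giving 2 unpaired electrons.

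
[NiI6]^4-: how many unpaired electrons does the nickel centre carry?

Ligand charges: each iodide is −1. With an overall charge of −4 the nickel centre must be in the +2 oxidation state.
Ni sits in group 10, so the d-electron count is 10 − 2 = 8.
In an octahedral field the d⁸ configuration is t₂g⁶e_g² (only one arrangement possible), giving 2 unpaired electrons.

2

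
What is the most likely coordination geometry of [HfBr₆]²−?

Ligand charges: each bromide is −1. With an overall charge of −2 the hafnium centre must be in the +4 oxidation state.
Group 4 minus oxidation state 4 gives a d⁰ configuration.
With 6 monodentate ligands the coordination number is 6.
Six donors around a single metal centre give an octahedral coordination sphere.

octahedral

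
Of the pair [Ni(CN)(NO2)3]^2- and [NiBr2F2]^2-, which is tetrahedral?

For [Ni(CN)(NO2)3]^2-: Ligand charges: each cyanide is −1; each nitro (N-bound nitrite) is −1. With an overall charge of −2 the nickel centre must be in the +2 oxidation state. Group 10 minus oxidation state 2 gives a d⁸ configuration. Cyanide and nitro (N-bound nitrite) are strong-field ligands (high in the spectrochemical series). A 3d d⁸ ion with strong-field ligands gains enough CFSE to favour square planar over tetrahedral. → square planar.
For [NiBr2F2]^2-: Ligand charges: each bromide is −1; each fluoride is −1. With an overall charge of −2 the nickel centre must be in the +2 oxidation state. Ni sits in group 10, so the d-electron count is 10 − 2 = 8. Bromide and fluoride are weak-field ligands. With weak-field ligands the CFSE gain from square planar is small, so a 3d d⁸ ion takes the sterically preferred tetrahedral geometry. → tetrahedral.

[NiBr2F2]^2-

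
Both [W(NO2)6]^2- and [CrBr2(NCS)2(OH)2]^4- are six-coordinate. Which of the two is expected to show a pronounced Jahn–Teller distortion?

[W(NO2)6]^2-: Summing ligand charges against the −2 overall charge gives an oxidation state of +4 for tungsten. W sits in group 6, so the d-electron count is 6 − 4 = 2. The d² configuration leaves the e_g set evenly filled (or empty) — no strong Jahn–Teller driving force.
[CrBr2(NCS)2(OH)2]^4-: Each bromide is −1; each isothiocyanate is −1; each hydroxide is −1; balancing the −4 overall charge requires Cr(II). Group 6 minus oxidation state 2 gives a d⁴ configuration. Bromide, hydroxide, and isothiocyanate are weak-field ligands for a first-row metal, so the complex is high-spin. The t₂g³e_g¹ (high-spin) configuration has an unevenly filled e_g set; the Jahn–Teller theorem predicts a tetragonal distortion (typically axial elongation) to lift the degeneracy.

[CrBr2(NCS)2(OH)2]^4-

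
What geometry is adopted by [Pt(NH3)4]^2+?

square planar

Summing ligand charges against the +2 overall charge gives an oxidation state of +2 for platinum.
Group 10 minus oxidation state 2 gives a d⁸ configuration.
With 4 monodentate ligands the coordination number is 4.
A 5d d⁸ ion has a large crystal-field splitting; square planar leaves the high-energy d_{x²−y²} orbital empty and maximises CFSE.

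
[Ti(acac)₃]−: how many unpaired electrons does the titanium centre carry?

Summing ligand charges against the −1 overall charge gives an oxidation state of +2 for titanium.
Titanium is a group-4 element; Ti(II) is therefore d².
Counting donor atoms: 3×acetylacetonate (bidentate) → 6 donors. Coordination number = 6.
In an octahedral field the d² configuration is t₂g²e_g⁰ (only one arrangement possible), giving 2 unpaired electrons.

2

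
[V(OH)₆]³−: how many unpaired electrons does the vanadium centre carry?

2 unpaired electrons

Summing ligand charges against the −3 overall charge gives an oxidation state of +3 for vanadium.
Vanadium is a group-5 element; V(III) is therefore d².
In an octahedral field the d² configuration is t₂g²e_g⁰ (only one arrangement possible), giving 2 unpaired electrons.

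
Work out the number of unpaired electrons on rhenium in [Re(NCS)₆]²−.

3 unpaired electrons

Summing ligand charges against the −2 overall charge gives an oxidation state of +4 for rhenium.
Rhenium is a group-7 element; Re(IV) is therefore d³.
In an octahedral field the d³ configuration is t₂g³e_g⁰ (only one arrangement possible), giving 3 unpaired electrons.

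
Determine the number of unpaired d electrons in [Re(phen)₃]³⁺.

2 unpaired electrons

Ligand charges: 1,10-phenanthroline is neutral. With an overall charge of +3 the rhenium centre must be in the +3 oxidation state.
Re sits in group 7, so the d-electron count is 7 − 3 = 4.
Counting donor atoms: 3×1,10-phenanthroline (bidentate) → 6 donors. Coordination number = 6.
The spin state decides the count: a 5d ion has a large Δₒ and is invariably low-spin.
An octahedral low-spin d⁴ ion is t₂g⁴e_g⁰, giving 2 unpaired electrons.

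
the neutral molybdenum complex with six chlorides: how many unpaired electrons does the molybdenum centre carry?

Summing ligand charges against the 0 overall charge gives an oxidation state of +6 for molybdenum.
Mo sits in group 6, so the d-electron count is 6 − 6 = 0.
In an octahedral field the d⁰ configuration is t₂g⁰e_g⁰, giving 0 unpaired electrons.

0 unpaired electrons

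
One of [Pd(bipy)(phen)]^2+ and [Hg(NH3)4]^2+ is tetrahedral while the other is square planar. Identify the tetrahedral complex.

[Hg(NH3)4]^2+

For [Pd(bipy)(phen)]^2+: 2,2′-bipyridine is neutral; 1,10-phenanthroline is neutral; balancing the +2 overall charge requires Pd(II). Pd sits in group 10, so the d-electron count is 10 − 2 = 8. A 4d d⁸ ion has a large crystal-field splitting; square planar leaves the high-energy d_{x²−y²} orbital empty and maximises CFSE. → square planar.
For [Hg(NH3)4]^2+: Summing ligand charges against the +2 overall charge gives an oxidation state of +2 for mercury. Group 12 minus oxidation state 2 gives a d¹⁰ configuration. A d¹⁰ ion has no crystal-field stabilisation preference between square planar and tetrahedral, so four ligands adopt the sterically favoured tetrahedral geometry. → tetrahedral.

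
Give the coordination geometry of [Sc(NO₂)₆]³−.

octahedral

Each nitro (N-bound nitrite) is −1; balancing the −3 overall charge requires Sc(III).
Sc sits in group 3, so the d-electron count is 3 − 3 = 0.
Coordination number: 6.
Six donors around a single metal centre give an octahedral coordination sphere.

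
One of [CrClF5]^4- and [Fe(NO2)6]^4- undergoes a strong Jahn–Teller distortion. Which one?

[CrClF5]^4-: Ligand charges: each chloride is −1; each fluoride is −1. With an overall charge of −4 the chromium centre must be in the +2 oxidation state. Chromium is a group-6 element; Cr(II) is therefore d⁴. Chloride and fluoride are weak-field ligands for a first-row metal, so the complex is high-spin. The t₂g³e_g¹ (high-spin) configuration has an unevenly filled e_g set; the Jahn–Teller theorem predicts a tetragonal distortion (typically axial elongation) to lift the degeneracy.
[Fe(NO2)6]^4-: Summing ligand charges against the −4 overall charge gives an oxidation state of +2 for iron. Fe sits in group 8, so the d-electron count is 8 − 2 = 6. Nitro (N-bound nitrite) is a strong-field ligand (high in the spectrochemical series) for a first-row metal, so the complex is low-spin. The d⁶ configuration leaves the e_g set evenly filled (or empty) — no strong Jahn–Teller driving force.

[CrClF5]^4-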